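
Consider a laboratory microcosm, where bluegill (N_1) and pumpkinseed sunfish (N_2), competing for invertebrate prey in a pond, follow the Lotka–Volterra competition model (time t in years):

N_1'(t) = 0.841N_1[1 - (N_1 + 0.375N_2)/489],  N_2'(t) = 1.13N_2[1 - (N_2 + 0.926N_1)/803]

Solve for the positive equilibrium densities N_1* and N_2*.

N_1* ≈ 288, N_2* ≈ 536

Setting both brackets to zero gives the nullclines N_1 + 0.375N_2 = 489 and 0.926N_1 + N_2 = 803.
Substituting N_2 = 803 - 0.926N_1 into the first: N_1(1 - 0.375·0.926) = 489 - 0.375·803.
So N_1* = 188/0.653 = 288, and then N_2* = 803 - 0.926·288 = 536.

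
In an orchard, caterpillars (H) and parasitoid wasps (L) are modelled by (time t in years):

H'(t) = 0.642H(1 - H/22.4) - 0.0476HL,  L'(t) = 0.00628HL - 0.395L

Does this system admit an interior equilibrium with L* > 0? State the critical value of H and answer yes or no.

Threshold H = 62.9; K < 62.9, so no, the predator goes extinct.

The predator equation gives dL/dt > 0 only when H > 0.395/0.00628 = 62.9.
Without the predator, H → K = 22.4. Since 22.4 < 62.9, the predator cannot invade.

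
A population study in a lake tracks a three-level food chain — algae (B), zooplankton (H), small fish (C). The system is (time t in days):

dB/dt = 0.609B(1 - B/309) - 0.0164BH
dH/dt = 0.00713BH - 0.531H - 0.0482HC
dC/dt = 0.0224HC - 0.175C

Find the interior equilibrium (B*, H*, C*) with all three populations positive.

From dC/dt = 0: 0.0224H* = 0.175, so H* = 7.81.
From dB/dt = 0: 0.609(1 - B*/309) = 0.0164·7.81, giving B* = 309·(1 - 0.21) = 244.
From dH/dt = 0: 0.00713·244 - 0.531 = 0.0482C*, so C* = 1.21/0.0482 = 25.1.

B* ≈ 244, H* ≈ 7.81, C* ≈ 25.1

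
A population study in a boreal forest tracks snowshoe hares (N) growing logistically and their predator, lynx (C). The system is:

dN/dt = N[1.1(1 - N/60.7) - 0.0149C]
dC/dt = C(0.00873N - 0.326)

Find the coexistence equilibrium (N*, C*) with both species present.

From dC/dt = 0 with C > 0: 0.00873N* = 0.326, so N* = 37.3.
Substitute into dN/dt = 0: 1.1(1 - 37.3/60.7) = 0.0149C*.
The bracket is 0.385, giving C* = 0.423/0.0149 = 28.4.

N* ≈ 37.3, C* ≈ 28.4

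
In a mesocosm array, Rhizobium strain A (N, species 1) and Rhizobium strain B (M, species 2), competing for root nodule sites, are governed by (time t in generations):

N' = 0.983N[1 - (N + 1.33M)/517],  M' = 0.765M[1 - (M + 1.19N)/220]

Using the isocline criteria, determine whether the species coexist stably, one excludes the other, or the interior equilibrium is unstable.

Compare the nullcline intercepts: K1/α12 = 517/1.33 = 389 > K2 = 220; K2/α21 = 220/1.19 = 185 < K1 = 517.
Since the inequalities point opposite ways, species 1 can invade but species 2 cannot.

species 1 excludes species 2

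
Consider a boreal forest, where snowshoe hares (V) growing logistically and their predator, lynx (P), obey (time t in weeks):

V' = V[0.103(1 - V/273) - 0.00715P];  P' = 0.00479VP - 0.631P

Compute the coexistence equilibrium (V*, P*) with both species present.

V* ≈ 132, P* ≈ 7.45

From dP/dt = 0 with P > 0: 0.00479V* = 0.631, so V* = 132.
Substitute into dV/dt = 0: 0.103(1 - 132/273) = 0.00715P*.
The bracket is 0.517, giving P* = 0.0533/0.00715 = 7.45.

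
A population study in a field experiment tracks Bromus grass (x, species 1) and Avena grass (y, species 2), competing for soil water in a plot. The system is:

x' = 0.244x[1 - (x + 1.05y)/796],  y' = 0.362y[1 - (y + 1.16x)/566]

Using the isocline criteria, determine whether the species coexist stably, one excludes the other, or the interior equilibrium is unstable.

species 1 excludes species 2

Compare the nullcline intercepts: K1/α12 = 796/1.05 = 758 > K2 = 566; K2/α21 = 566/1.16 = 488 < K1 = 796.
Since the inequalities point opposite ways, species 1 can invade but species 2 cannot.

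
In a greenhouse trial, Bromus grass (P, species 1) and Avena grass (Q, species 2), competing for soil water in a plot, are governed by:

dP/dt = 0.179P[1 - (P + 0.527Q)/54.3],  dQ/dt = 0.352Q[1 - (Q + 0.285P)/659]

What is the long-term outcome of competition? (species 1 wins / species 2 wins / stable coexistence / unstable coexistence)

species 2 excludes species 1

Compare the nullcline intercepts: K1/α12 = 54.3/0.527 = 103 < K2 = 659; K2/α21 = 659/0.285 = 2310 > K1 = 54.3.
Since the inequalities point opposite ways, species 2 can invade but species 1 cannot.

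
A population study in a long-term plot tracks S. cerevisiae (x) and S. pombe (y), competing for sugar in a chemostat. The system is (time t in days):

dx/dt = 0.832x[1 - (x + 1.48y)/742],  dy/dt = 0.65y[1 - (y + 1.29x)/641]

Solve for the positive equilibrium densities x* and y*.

Setting both brackets to zero gives the nullclines x + 1.48y = 742 and 1.29x + y = 641.
Substituting y = 641 - 1.29x into the first: x(1 - 1.48·1.29) = 742 - 1.48·641.
So x* = -207/-0.909 = 227, and then y* = 641 - 1.29·227 = 348.

x* ≈ 227, y* ≈ 348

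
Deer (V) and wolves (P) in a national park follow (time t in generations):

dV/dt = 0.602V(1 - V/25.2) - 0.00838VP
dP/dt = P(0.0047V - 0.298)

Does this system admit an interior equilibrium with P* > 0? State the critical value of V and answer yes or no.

The predator equation gives dP/dt > 0 only when V > 0.298/0.0047 = 63.4.
Without the predator, V → K = 25.2. Since 25.2 < 63.4, the predator cannot invade.

Threshold V = 63.4; K < 63.4, so no, the predator goes extinct.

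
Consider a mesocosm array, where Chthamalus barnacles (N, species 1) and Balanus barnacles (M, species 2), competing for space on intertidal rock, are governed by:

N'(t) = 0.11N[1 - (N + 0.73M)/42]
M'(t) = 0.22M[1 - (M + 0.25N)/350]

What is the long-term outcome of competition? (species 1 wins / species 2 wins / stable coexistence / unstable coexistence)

Compare the nullcline intercepts: K1/α12 = 42/0.73 = 57.5 < K2 = 350; K2/α21 = 350/0.25 = 1400 > K1 = 42.
Since the inequalities point opposite ways, species 2 can invade but species 1 cannot.

species 2 excludes species 1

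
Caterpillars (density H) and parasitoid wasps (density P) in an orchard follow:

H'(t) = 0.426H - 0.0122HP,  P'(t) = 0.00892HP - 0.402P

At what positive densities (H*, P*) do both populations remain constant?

H* ≈ 45.1, P* ≈ 34.9

Set dP/dt = 0 with P > 0: 0.00892H - 0.402 = 0, so H* = 0.402/0.00892 = 45.1.
Set dH/dt = 0 with H > 0: 0.426 - 0.0122P = 0, so P* = 0.426/0.0122 = 34.9.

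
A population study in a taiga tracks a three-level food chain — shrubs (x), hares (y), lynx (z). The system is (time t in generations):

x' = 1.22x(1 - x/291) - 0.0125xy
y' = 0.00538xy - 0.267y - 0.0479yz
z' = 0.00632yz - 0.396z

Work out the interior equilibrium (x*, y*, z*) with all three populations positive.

From dz/dt = 0: 0.00632y* = 0.396, so y* = 62.7.
From dx/dt = 0: 1.22(1 - x*/291) = 0.0125·62.7, giving x* = 291·(1 - 0.642) = 104.
From dy/dt = 0: 0.00538·104 - 0.267 = 0.0479z*, so z* = 0.293/0.0479 = 6.13.

x* ≈ 104, y* ≈ 62.7, z* ≈ 6.13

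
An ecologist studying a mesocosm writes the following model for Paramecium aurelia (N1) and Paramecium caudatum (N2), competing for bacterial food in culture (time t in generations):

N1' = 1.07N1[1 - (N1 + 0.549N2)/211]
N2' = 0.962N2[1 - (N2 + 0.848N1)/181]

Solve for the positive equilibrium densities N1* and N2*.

Setting both brackets to zero gives the nullclines N1 + 0.549N2 = 211 and 0.848N1 + N2 = 181.
Substituting N2 = 181 - 0.848N1 into the first: N1(1 - 0.549·0.848) = 211 - 0.549·181.
So N1* = 112/0.534 = 209, and then N2* = 181 - 0.848·209 = 3.88.

N1* ≈ 209, N2* ≈ 3.88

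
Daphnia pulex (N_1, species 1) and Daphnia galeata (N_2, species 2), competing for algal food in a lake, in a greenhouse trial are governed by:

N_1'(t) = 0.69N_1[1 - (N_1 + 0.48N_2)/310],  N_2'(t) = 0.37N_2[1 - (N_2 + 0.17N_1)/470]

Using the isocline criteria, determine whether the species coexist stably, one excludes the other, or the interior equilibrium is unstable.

stable coexistence

Compare the nullcline intercepts: K1/α12 = 310/0.48 = 646 > K2 = 470; K2/α21 = 470/0.17 = 2760 > K1 = 310.
Since both inequalities hold, each species can invade when rare, so the interior equilibrium is stable.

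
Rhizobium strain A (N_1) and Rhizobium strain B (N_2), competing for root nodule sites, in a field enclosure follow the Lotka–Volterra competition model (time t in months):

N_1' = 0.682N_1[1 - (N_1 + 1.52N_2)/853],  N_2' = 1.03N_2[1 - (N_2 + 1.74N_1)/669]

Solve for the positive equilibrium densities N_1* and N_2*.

Setting both brackets to zero gives the nullclines N_1 + 1.52N_2 = 853 and 1.74N_1 + N_2 = 669.
Substituting N_2 = 669 - 1.74N_1 into the first: N_1(1 - 1.52·1.74) = 853 - 1.52·669.
So N_1* = -164/-1.64 = 99.6, and then N_2* = 669 - 1.74·99.6 = 496.

N_1* ≈ 99.6, N_2* ≈ 496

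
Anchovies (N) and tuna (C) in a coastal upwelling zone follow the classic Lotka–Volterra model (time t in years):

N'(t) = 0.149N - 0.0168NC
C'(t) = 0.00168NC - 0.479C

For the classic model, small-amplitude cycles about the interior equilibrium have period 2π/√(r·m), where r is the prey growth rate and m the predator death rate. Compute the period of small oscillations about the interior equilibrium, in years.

Here r = 0.149 and m = 0.479, so r·m = 0.0714.
ω = √0.0714 = 0.267 per year, hence T = 2π/ω ≈ 23.5 years.

T ≈ 23.5 years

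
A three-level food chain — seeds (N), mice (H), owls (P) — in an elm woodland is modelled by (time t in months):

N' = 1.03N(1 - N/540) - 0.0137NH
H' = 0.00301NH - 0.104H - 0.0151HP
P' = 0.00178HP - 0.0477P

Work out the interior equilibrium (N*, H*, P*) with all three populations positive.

From dP/dt = 0: 0.00178H* = 0.0477, so H* = 26.8.
From dN/dt = 0: 1.03(1 - N*/540) = 0.0137·26.8, giving N* = 540·(1 - 0.356) = 348.
From dH/dt = 0: 0.00301·348 - 0.104 = 0.0151P*, so P* = 0.942/0.0151 = 62.4.

N* ≈ 348, H* ≈ 26.8, P* ≈ 62.4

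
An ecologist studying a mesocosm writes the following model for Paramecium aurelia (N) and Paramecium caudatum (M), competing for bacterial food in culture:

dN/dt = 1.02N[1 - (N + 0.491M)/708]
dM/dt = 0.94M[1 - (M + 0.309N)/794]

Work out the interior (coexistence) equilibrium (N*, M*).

Setting both brackets to zero gives the nullclines N + 0.491M = 708 and 0.309N + M = 794.
Substituting M = 794 - 0.309N into the first: N(1 - 0.491·0.309) = 708 - 0.491·794.
So N* = 318/0.848 = 375, and then M* = 794 - 0.309·375 = 678.

N* ≈ 375, M* ≈ 678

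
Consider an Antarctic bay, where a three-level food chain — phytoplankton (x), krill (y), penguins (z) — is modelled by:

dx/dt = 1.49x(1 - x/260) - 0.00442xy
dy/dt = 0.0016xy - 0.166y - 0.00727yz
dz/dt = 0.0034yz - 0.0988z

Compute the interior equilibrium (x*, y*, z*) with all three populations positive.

From dz/dt = 0: 0.0034y* = 0.0988, so y* = 29.1.
From dx/dt = 0: 1.49(1 - x*/260) = 0.00442·29.1, giving x* = 260·(1 - 0.0862) = 238.
From dy/dt = 0: 0.0016·238 - 0.166 = 0.00727z*, so z* = 0.214/0.00727 = 29.5.

x* ≈ 238, y* ≈ 29.1, z* ≈ 29.5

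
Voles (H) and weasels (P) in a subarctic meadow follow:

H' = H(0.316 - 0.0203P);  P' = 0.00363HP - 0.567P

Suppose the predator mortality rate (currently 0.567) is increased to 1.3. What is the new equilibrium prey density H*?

H* ≈ 358

At the interior fixed point, setting dP/dt = 0 with P > 0 fixes H* = (predator death rate)/(HP coefficient) — independent of the other coefficients.
With the change, H* = 1.3/0.00363 = 358; it rises from 156.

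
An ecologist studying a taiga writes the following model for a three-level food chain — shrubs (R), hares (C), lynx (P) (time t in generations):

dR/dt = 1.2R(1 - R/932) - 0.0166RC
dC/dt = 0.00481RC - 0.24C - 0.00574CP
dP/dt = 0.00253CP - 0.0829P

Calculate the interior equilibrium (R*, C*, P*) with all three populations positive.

R* ≈ 510, C* ≈ 32.8, P* ≈ 385

From dP/dt = 0: 0.00253C* = 0.0829, so C* = 32.8.
From dR/dt = 0: 1.2(1 - R*/932) = 0.0166·32.8, giving R* = 932·(1 - 0.453) = 510.
From dC/dt = 0: 0.00481·510 - 0.24 = 0.00574P*, so P* = 2.21/0.00574 = 385.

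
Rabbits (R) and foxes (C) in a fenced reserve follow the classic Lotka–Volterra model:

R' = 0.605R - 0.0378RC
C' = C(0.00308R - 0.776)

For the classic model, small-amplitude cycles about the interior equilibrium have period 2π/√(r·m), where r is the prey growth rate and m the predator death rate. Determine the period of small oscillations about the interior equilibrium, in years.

Here r = 0.605 and m = 0.776, so r·m = 0.469.
ω = √0.469 = 0.685 per year, hence T = 2π/ω ≈ 9.17 years.

T ≈ 9.17 years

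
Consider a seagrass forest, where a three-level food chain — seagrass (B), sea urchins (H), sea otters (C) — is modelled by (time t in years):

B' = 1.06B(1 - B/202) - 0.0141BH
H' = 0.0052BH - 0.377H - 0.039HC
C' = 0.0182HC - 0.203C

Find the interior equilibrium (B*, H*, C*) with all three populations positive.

B* ≈ 172, H* ≈ 11.2, C* ≈ 13.3

From dC/dt = 0: 0.0182H* = 0.203, so H* = 11.2.
From dB/dt = 0: 1.06(1 - B*/202) = 0.0141·11.2, giving B* = 202·(1 - 0.148) = 172.
From dH/dt = 0: 0.0052·172 - 0.377 = 0.039C*, so C* = 0.518/0.039 = 13.3.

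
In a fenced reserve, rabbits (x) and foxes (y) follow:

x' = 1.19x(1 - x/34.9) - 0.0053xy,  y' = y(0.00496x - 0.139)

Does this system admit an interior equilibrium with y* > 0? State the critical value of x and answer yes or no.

The predator equation gives dy/dt > 0 only when x > 0.139/0.00496 = 28.
Without the predator, x → K = 34.9. Since 34.9 > 28, the predator can invade and persist.

Threshold x = 28; K > 28, so yes, the predator persists.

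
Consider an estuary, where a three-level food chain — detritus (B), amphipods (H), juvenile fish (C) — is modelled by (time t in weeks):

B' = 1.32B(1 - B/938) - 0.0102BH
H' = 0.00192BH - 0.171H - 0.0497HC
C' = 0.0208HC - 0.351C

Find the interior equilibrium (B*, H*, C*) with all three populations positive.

B* ≈ 816, H* ≈ 16.9, C* ≈ 28.1

From dC/dt = 0: 0.0208H* = 0.351, so H* = 16.9.
From dB/dt = 0: 1.32(1 - B*/938) = 0.0102·16.9, giving B* = 938·(1 - 0.13) = 816.
From dH/dt = 0: 0.00192·816 - 0.171 = 0.0497C*, so C* = 1.4/0.0497 = 28.1.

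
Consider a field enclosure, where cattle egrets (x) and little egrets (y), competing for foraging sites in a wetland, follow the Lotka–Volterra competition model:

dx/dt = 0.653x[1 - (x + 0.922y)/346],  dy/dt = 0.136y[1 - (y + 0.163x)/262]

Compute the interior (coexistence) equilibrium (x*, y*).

x* ≈ 123, y* ≈ 242

Setting both brackets to zero gives the nullclines x + 0.922y = 346 and 0.163x + y = 262.
Substituting y = 262 - 0.163x into the first: x(1 - 0.922·0.163) = 346 - 0.922·262.
So x* = 104/0.85 = 123, and then y* = 262 - 0.163·123 = 242.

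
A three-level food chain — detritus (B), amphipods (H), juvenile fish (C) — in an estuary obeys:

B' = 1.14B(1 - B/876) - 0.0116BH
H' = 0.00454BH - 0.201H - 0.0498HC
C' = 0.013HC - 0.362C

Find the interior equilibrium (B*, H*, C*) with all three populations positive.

B* ≈ 628, H* ≈ 27.8, C* ≈ 53.2

From dC/dt = 0: 0.013H* = 0.362, so H* = 27.8.
From dB/dt = 0: 1.14(1 - B*/876) = 0.0116·27.8, giving B* = 876·(1 - 0.283) = 628.
From dH/dt = 0: 0.00454·628 - 0.201 = 0.0498C*, so C* = 2.65/0.0498 = 53.2.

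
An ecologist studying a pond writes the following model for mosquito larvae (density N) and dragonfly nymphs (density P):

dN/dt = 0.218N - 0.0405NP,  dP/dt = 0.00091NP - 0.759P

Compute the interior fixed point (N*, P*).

N* ≈ 834, P* ≈ 5.38

Set dP/dt = 0 with P > 0: 0.00091N - 0.759 = 0, so N* = 0.759/0.00091 = 834.
Set dN/dt = 0 with N > 0: 0.218 - 0.0405P = 0, so P* = 0.218/0.0405 = 5.38.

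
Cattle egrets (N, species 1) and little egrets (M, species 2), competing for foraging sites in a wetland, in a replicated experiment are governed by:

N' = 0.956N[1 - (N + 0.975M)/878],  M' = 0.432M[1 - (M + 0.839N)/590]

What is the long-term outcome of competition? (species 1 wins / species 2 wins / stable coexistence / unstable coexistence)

Compare the nullcline intercepts: K1/α12 = 878/0.975 = 901 > K2 = 590; K2/α21 = 590/0.839 = 703 < K1 = 878.
Since the inequalities point opposite ways, species 1 can invade but species 2 cannot.

species 1 excludes species 2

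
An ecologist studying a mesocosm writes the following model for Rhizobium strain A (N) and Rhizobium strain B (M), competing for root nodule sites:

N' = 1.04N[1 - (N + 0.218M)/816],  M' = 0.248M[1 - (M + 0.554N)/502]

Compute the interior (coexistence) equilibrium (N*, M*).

N* ≈ 804, M* ≈ 56.8

Setting both brackets to zero gives the nullclines N + 0.218M = 816 and 0.554N + M = 502.
Substituting M = 502 - 0.554N into the first: N(1 - 0.218·0.554) = 816 - 0.218·502.
So N* = 707/0.879 = 804, and then M* = 502 - 0.554·804 = 56.8.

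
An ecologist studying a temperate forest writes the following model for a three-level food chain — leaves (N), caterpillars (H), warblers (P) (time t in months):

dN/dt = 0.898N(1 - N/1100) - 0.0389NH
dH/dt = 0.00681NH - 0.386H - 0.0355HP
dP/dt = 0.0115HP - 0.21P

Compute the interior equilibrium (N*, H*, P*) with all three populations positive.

N* ≈ 230, H* ≈ 18.3, P* ≈ 33.2

From dP/dt = 0: 0.0115H* = 0.21, so H* = 18.3.
From dN/dt = 0: 0.898(1 - N*/1100) = 0.0389·18.3, giving N* = 1100·(1 - 0.791) = 230.
From dH/dt = 0: 0.00681·230 - 0.386 = 0.0355P*, so P* = 1.18/0.0355 = 33.2.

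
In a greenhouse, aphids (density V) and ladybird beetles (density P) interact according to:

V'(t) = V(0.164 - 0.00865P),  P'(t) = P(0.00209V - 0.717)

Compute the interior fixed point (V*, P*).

Set dP/dt = 0 with P > 0: 0.00209V - 0.717 = 0, so V* = 0.717/0.00209 = 343.
Set dV/dt = 0 with V > 0: 0.164 - 0.00865P = 0, so P* = 0.164/0.00865 = 19.

V* ≈ 343, P* ≈ 19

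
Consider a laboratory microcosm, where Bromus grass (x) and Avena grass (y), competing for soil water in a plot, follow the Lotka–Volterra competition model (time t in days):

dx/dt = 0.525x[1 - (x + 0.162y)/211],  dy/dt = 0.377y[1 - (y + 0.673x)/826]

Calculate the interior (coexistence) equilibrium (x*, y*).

Setting both brackets to zero gives the nullclines x + 0.162y = 211 and 0.673x + y = 826.
Substituting y = 826 - 0.673x into the first: x(1 - 0.162·0.673) = 211 - 0.162·826.
So x* = 77.2/0.891 = 86.6, and then y* = 826 - 0.673·86.6 = 768.

x* ≈ 86.6, y* ≈ 768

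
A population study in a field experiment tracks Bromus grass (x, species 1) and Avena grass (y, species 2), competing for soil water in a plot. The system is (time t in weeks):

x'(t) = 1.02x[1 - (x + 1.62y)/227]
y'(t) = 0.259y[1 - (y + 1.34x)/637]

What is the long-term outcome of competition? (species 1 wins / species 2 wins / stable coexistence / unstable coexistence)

species 2 excludes species 1

Compare the nullcline intercepts: K1/α12 = 227/1.62 = 140 < K2 = 637; K2/α21 = 637/1.34 = 475 > K1 = 227.
Since the inequalities point opposite ways, species 2 can invade but species 1 cannot.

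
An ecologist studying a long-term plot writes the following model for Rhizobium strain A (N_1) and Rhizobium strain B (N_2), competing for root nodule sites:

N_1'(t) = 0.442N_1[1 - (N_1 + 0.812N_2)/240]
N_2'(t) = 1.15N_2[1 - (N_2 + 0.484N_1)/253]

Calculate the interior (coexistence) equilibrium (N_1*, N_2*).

N_1* ≈ 56.9, N_2* ≈ 225

Setting both brackets to zero gives the nullclines N_1 + 0.812N_2 = 240 and 0.484N_1 + N_2 = 253.
Substituting N_2 = 253 - 0.484N_1 into the first: N_1(1 - 0.812·0.484) = 240 - 0.812·253.
So N_1* = 34.6/0.607 = 56.9, and then N_2* = 253 - 0.484·56.9 = 225.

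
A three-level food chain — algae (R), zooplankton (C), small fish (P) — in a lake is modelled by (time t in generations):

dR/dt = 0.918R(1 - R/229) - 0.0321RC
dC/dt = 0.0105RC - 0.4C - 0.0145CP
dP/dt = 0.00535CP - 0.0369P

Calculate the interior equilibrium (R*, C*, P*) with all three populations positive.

From dP/dt = 0: 0.00535C* = 0.0369, so C* = 6.9.
From dR/dt = 0: 0.918(1 - R*/229) = 0.0321·6.9, giving R* = 229·(1 - 0.241) = 174.
From dC/dt = 0: 0.0105·174 - 0.4 = 0.0145P*, so P* = 1.42/0.0145 = 98.2.

R* ≈ 174, C* ≈ 6.9, P* ≈ 98.2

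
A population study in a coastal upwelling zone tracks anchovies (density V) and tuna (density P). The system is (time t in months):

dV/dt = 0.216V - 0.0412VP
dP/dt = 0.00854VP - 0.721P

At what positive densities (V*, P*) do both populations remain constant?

Set dP/dt = 0 with P > 0: 0.00854V - 0.721 = 0, so V* = 0.721/0.00854 = 84.4.
Set dV/dt = 0 with V > 0: 0.216 - 0.0412P = 0, so P* = 0.216/0.0412 = 5.24.

V* ≈ 84.4, P* ≈ 5.24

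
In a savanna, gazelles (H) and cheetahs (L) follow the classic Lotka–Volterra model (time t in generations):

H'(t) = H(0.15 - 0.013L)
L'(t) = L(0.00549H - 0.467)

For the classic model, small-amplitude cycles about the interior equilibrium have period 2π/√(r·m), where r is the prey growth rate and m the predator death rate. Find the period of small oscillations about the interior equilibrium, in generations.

Here r = 0.15 and m = 0.467, so r·m = 0.0701.
ω = √0.0701 = 0.265 per generation, hence T = 2π/ω ≈ 23.7 generations.

T ≈ 23.7 generations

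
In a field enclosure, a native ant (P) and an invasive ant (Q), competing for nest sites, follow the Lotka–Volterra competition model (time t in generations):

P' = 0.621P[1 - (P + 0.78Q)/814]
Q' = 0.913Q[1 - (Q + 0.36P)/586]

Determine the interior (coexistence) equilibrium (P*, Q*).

P* ≈ 496, Q* ≈ 407

Setting both brackets to zero gives the nullclines P + 0.78Q = 814 and 0.36P + Q = 586.
Substituting Q = 586 - 0.36P into the first: P(1 - 0.78·0.36) = 814 - 0.78·586.
So P* = 357/0.719 = 496, and then Q* = 586 - 0.36·496 = 407.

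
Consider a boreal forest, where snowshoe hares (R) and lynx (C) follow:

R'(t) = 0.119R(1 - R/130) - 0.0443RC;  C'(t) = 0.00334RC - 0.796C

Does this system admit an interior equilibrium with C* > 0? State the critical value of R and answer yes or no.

Threshold R = 238; K < 238, so no, the predator goes extinct.

The predator equation gives dC/dt > 0 only when R > 0.796/0.00334 = 238.
Without the predator, R → K = 130. Since 130 < 238, the predator cannot invade.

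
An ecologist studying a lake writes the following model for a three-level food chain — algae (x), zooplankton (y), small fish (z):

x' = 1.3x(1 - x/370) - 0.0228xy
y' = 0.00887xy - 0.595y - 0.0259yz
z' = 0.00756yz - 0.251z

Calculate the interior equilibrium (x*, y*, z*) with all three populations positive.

x* ≈ 155, y* ≈ 33.2, z* ≈ 30

From dz/dt = 0: 0.00756y* = 0.251, so y* = 33.2.
From dx/dt = 0: 1.3(1 - x*/370) = 0.0228·33.2, giving x* = 370·(1 - 0.582) = 155.
From dy/dt = 0: 0.00887·155 - 0.595 = 0.0259z*, so z* = 0.776/0.0259 = 30.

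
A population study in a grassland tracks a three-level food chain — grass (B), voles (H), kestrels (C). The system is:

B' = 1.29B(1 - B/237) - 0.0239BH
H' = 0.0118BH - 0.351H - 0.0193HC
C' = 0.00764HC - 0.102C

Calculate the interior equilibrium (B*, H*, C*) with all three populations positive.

B* ≈ 178, H* ≈ 13.4, C* ≈ 90.9

From dC/dt = 0: 0.00764H* = 0.102, so H* = 13.4.
From dB/dt = 0: 1.29(1 - B*/237) = 0.0239·13.4, giving B* = 237·(1 - 0.247) = 178.
From dH/dt = 0: 0.0118·178 - 0.351 = 0.0193C*, so C* = 1.75/0.0193 = 90.9.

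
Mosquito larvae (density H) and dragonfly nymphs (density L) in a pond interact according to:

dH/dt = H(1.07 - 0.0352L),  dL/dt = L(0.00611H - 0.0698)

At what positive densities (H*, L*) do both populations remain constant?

Set dL/dt = 0 with L > 0: 0.00611H - 0.0698 = 0, so H* = 0.0698/0.00611 = 11.4.
Set dH/dt = 0 with H > 0: 1.07 - 0.0352L = 0, so L* = 1.07/0.0352 = 30.4.

H* ≈ 11.4, L* ≈ 30.4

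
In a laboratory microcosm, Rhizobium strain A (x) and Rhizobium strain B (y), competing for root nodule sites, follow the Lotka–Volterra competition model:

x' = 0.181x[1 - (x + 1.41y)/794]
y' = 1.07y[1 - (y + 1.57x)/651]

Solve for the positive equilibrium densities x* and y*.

x* ≈ 102, y* ≈ 491

Setting both brackets to zero gives the nullclines x + 1.41y = 794 and 1.57x + y = 651.
Substituting y = 651 - 1.57x into the first: x(1 - 1.41·1.57) = 794 - 1.41·651.
So x* = -124/-1.21 = 102, and then y* = 651 - 1.57·102 = 491.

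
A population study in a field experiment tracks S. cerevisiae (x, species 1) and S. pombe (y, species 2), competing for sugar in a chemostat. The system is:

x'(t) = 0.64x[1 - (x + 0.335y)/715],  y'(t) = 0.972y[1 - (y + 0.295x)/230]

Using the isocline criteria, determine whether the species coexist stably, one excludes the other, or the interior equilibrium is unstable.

stable coexistence

Compare the nullcline intercepts: K1/α12 = 715/0.335 = 2130 > K2 = 230; K2/α21 = 230/0.295 = 780 > K1 = 715.
Since both inequalities hold, each species can invade when rare, so the interior equilibrium is stable.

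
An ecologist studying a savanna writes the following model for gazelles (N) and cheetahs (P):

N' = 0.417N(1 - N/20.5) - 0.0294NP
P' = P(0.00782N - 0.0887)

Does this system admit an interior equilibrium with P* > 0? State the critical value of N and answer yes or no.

Threshold N = 11.3; K > 11.3, so yes, the predator persists.

The predator equation gives dP/dt > 0 only when N > 0.0887/0.00782 = 11.3.
Without the predator, N → K = 20.5. Since 20.5 > 11.3, the predator can invade and persist.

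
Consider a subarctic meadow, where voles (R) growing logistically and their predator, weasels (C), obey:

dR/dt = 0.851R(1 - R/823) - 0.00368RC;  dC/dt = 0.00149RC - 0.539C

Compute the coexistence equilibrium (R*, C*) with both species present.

R* ≈ 362, C* ≈ 130

From dC/dt = 0 with C > 0: 0.00149R* = 0.539, so R* = 362.
Substitute into dR/dt = 0: 0.851(1 - 362/823) = 0.00368C*.
The bracket is 0.56, giving C* = 0.477/0.00368 = 130.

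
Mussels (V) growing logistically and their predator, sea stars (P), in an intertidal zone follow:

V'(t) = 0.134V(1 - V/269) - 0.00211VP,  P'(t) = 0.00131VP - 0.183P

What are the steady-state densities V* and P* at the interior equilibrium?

From dP/dt = 0 with P > 0: 0.00131V* = 0.183, so V* = 140.
Substitute into dV/dt = 0: 0.134(1 - 140/269) = 0.00211P*.
The bracket is 0.481, giving P* = 0.0644/0.00211 = 30.5.

V* ≈ 140, P* ≈ 30.5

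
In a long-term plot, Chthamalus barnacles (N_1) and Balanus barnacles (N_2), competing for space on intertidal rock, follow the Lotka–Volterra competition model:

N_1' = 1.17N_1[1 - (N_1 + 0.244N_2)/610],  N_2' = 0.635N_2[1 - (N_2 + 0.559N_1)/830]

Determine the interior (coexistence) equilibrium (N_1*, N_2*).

N_1* ≈ 472, N_2* ≈ 566

Setting both brackets to zero gives the nullclines N_1 + 0.244N_2 = 610 and 0.559N_1 + N_2 = 830.
Substituting N_2 = 830 - 0.559N_1 into the first: N_1(1 - 0.244·0.559) = 610 - 0.244·830.
So N_1* = 407/0.864 = 472, and then N_2* = 830 - 0.559·472 = 566.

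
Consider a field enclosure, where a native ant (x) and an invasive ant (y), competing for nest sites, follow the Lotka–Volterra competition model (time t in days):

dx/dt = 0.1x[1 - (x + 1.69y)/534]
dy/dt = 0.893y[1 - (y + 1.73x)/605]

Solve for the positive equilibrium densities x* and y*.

x* ≈ 254, y* ≈ 166

Setting both brackets to zero gives the nullclines x + 1.69y = 534 and 1.73x + y = 605.
Substituting y = 605 - 1.73x into the first: x(1 - 1.69·1.73) = 534 - 1.69·605.
So x* = -488/-1.92 = 254, and then y* = 605 - 1.73·254 = 166.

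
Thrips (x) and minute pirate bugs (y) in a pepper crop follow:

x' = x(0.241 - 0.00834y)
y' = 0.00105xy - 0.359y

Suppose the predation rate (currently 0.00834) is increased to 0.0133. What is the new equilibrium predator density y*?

At the interior fixed point, setting dx/dt = 0 with x > 0 fixes y* = (prey growth rate)/(xy coefficient) — independent of the other coefficients.
With the change, y* = 0.241/0.0133 = 18.1; it falls from 28.9.

y* ≈ 18.1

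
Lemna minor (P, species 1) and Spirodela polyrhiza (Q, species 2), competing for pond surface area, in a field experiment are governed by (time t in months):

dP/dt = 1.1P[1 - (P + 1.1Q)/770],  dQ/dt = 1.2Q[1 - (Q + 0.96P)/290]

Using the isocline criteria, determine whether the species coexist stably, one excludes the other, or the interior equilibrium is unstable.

species 1 excludes species 2

Compare the nullcline intercepts: K1/α12 = 770/1.1 = 700 > K2 = 290; K2/α21 = 290/0.96 = 302 < K1 = 770.
Since the inequalities point opposite ways, species 1 can invade but species 2 cannot.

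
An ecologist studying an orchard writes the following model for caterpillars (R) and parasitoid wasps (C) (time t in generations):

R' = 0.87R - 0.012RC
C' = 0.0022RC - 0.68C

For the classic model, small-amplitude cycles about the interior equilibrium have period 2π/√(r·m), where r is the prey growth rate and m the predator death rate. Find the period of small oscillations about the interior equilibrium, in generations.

Here r = 0.87 and m = 0.68, so r·m = 0.592.
ω = √0.592 = 0.769 per generation, hence T = 2π/ω ≈ 8.17 generations.

T ≈ 8.17 generations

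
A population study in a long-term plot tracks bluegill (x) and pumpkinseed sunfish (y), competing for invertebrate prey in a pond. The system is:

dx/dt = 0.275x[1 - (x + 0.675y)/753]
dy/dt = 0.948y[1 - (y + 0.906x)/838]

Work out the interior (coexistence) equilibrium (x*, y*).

Setting both brackets to zero gives the nullclines x + 0.675y = 753 and 0.906x + y = 838.
Substituting y = 838 - 0.906x into the first: x(1 - 0.675·0.906) = 753 - 0.675·838.
So x* = 187/0.388 = 482, and then y* = 838 - 0.906·482 = 401.

x* ≈ 482, y* ≈ 401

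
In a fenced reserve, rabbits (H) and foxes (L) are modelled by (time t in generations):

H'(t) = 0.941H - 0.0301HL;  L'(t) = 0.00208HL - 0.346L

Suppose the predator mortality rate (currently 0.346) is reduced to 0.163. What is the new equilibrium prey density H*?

H* ≈ 78.4

At the interior fixed point, setting dL/dt = 0 with L > 0 fixes H* = (predator death rate)/(HL coefficient) — independent of the other coefficients.
With the change, H* = 0.163/0.00208 = 78.4; it falls from 166.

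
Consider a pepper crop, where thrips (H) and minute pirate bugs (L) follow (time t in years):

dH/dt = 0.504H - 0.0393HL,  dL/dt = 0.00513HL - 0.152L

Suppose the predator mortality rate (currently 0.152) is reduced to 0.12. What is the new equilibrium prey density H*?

H* ≈ 23.4

At the interior fixed point, setting dL/dt = 0 with L > 0 fixes H* = (predator death rate)/(HL coefficient) — independent of the other coefficients.
With the change, H* = 0.12/0.00513 = 23.4; it falls from 29.6.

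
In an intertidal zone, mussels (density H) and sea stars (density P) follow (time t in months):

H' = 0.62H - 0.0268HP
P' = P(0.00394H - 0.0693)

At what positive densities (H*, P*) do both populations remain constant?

H* ≈ 17.6, P* ≈ 23.1

Set dP/dt = 0 with P > 0: 0.00394H - 0.0693 = 0, so H* = 0.0693/0.00394 = 17.6.
Set dH/dt = 0 with H > 0: 0.62 - 0.0268P = 0, so P* = 0.62/0.0268 = 23.1.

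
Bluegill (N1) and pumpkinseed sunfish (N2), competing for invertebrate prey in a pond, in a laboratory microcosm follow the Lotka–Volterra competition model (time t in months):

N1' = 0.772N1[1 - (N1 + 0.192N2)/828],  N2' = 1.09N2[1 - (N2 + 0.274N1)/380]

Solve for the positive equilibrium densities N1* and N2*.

Setting both brackets to zero gives the nullclines N1 + 0.192N2 = 828 and 0.274N1 + N2 = 380.
Substituting N2 = 380 - 0.274N1 into the first: N1(1 - 0.192·0.274) = 828 - 0.192·380.
So N1* = 755/0.947 = 797, and then N2* = 380 - 0.274·797 = 162.

N1* ≈ 797, N2* ≈ 162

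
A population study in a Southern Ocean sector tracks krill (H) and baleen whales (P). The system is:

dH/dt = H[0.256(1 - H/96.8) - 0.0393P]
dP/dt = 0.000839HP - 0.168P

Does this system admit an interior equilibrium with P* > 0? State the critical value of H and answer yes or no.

The predator equation gives dP/dt > 0 only when H > 0.168/0.000839 = 200.
Without the predator, H → K = 96.8. Since 96.8 < 200, the predator cannot invade.

Threshold H = 200; K < 200, so no, the predator goes extinct.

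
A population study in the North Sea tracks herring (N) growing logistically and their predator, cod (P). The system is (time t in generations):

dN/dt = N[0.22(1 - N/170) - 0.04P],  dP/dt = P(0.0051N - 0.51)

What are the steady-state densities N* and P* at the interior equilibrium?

N* ≈ 100, P* ≈ 2.26

From dP/dt = 0 with P > 0: 0.0051N* = 0.51, so N* = 100.
Substitute into dN/dt = 0: 0.22(1 - 100/170) = 0.04P*.
The bracket is 0.412, giving P* = 0.0906/0.04 = 2.26.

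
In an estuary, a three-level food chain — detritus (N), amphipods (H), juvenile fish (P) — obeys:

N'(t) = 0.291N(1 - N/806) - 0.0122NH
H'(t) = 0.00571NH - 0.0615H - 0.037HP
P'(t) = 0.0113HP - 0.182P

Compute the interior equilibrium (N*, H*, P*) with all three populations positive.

N* ≈ 262, H* ≈ 16.1, P* ≈ 38.7

From dP/dt = 0: 0.0113H* = 0.182, so H* = 16.1.
From dN/dt = 0: 0.291(1 - N*/806) = 0.0122·16.1, giving N* = 806·(1 - 0.675) = 262.
From dH/dt = 0: 0.00571·262 - 0.0615 = 0.037P*, so P* = 1.43/0.037 = 38.7.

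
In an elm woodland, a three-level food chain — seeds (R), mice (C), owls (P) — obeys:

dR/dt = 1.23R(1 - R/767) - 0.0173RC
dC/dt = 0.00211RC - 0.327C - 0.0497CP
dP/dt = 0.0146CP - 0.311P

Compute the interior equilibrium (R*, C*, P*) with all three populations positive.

R* ≈ 537, C* ≈ 21.3, P* ≈ 16.2

From dP/dt = 0: 0.0146C* = 0.311, so C* = 21.3.
From dR/dt = 0: 1.23(1 - R*/767) = 0.0173·21.3, giving R* = 767·(1 - 0.3) = 537.
From dC/dt = 0: 0.00211·537 - 0.327 = 0.0497P*, so P* = 0.806/0.0497 = 16.2.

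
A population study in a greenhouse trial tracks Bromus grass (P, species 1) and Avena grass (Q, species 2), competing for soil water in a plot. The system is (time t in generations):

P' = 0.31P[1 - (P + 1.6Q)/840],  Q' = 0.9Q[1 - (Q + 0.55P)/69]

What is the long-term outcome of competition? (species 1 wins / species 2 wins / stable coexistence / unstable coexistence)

Compare the nullcline intercepts: K1/α12 = 840/1.6 = 525 > K2 = 69; K2/α21 = 69/0.55 = 125 < K1 = 840.
Since the inequalities point opposite ways, species 1 can invade but species 2 cannot.

species 1 excludes species 2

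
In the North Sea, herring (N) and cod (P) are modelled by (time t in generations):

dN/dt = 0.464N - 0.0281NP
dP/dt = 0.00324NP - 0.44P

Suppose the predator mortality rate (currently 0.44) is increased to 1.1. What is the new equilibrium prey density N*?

N* ≈ 340

At the interior fixed point, setting dP/dt = 0 with P > 0 fixes N* = (predator death rate)/(NP coefficient) — independent of the other coefficients.
With the change, N* = 1.1/0.00324 = 340; it rises from 136.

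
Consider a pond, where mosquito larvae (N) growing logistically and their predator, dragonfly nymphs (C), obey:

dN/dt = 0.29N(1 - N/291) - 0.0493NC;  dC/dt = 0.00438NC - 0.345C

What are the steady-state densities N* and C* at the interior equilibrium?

N* ≈ 78.8, C* ≈ 4.29

From dC/dt = 0 with C > 0: 0.00438N* = 0.345, so N* = 78.8.
Substitute into dN/dt = 0: 0.29(1 - 78.8/291) = 0.0493C*.
The bracket is 0.729, giving C* = 0.212/0.0493 = 4.29.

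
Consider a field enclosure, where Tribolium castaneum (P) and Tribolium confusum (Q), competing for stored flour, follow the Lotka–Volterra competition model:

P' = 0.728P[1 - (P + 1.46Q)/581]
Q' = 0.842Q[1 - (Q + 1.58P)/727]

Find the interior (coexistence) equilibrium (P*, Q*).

P* ≈ 368, Q* ≈ 146

Setting both brackets to zero gives the nullclines P + 1.46Q = 581 and 1.58P + Q = 727.
Substituting Q = 727 - 1.58P into the first: P(1 - 1.46·1.58) = 581 - 1.46·727.
So P* = -480/-1.31 = 368, and then Q* = 727 - 1.58·368 = 146.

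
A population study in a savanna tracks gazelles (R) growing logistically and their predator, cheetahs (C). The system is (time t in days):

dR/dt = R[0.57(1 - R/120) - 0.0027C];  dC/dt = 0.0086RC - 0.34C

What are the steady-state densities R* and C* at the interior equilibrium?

From dC/dt = 0 with C > 0: 0.0086R* = 0.34, so R* = 39.5.
Substitute into dR/dt = 0: 0.57(1 - 39.5/120) = 0.0027C*.
The bracket is 0.671, giving C* = 0.382/0.0027 = 142.

R* ≈ 39.5, C* ≈ 142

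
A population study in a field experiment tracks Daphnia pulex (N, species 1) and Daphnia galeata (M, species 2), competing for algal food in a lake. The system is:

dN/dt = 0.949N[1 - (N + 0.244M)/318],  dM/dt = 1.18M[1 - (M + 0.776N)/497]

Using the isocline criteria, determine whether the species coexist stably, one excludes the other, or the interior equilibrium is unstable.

stable coexistence

Compare the nullcline intercepts: K1/α12 = 318/0.244 = 1300 > K2 = 497; K2/α21 = 497/0.776 = 640 > K1 = 318.
Since both inequalities hold, each species can invade when rare, so the interior equilibrium is stable.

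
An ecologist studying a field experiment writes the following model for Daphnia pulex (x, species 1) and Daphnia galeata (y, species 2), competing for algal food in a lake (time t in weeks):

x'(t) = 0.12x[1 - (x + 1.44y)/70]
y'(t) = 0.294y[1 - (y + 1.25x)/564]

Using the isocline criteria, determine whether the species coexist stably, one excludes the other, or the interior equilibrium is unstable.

Compare the nullcline intercepts: K1/α12 = 70/1.44 = 48.6 < K2 = 564; K2/α21 = 564/1.25 = 451 > K1 = 70.
Since the inequalities point opposite ways, species 2 can invade but species 1 cannot.

species 2 excludes species 1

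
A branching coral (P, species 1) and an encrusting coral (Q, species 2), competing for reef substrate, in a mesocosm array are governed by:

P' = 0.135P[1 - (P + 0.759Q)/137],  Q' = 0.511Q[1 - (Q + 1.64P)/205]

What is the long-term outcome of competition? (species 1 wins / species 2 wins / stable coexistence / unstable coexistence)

unstable coexistence (outcome depends on initial conditions)

Compare the nullcline intercepts: K1/α12 = 137/0.759 = 181 < K2 = 205; K2/α21 = 205/1.64 = 125 < K1 = 137.
Since both are reversed, neither can invade when rare; the interior point is a saddle.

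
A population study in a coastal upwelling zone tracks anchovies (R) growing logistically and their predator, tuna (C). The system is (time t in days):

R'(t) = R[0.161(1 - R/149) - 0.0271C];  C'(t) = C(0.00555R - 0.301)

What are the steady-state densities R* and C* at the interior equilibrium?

From dC/dt = 0 with C > 0: 0.00555R* = 0.301, so R* = 54.2.
Substitute into dR/dt = 0: 0.161(1 - 54.2/149) = 0.0271C*.
The bracket is 0.636, giving C* = 0.102/0.0271 = 3.78.

R* ≈ 54.2, C* ≈ 3.78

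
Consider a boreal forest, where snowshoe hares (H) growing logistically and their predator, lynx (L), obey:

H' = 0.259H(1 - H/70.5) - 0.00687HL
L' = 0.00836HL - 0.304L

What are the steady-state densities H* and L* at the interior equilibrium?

H* ≈ 36.4, L* ≈ 18.3

From dL/dt = 0 with L > 0: 0.00836H* = 0.304, so H* = 36.4.
Substitute into dH/dt = 0: 0.259(1 - 36.4/70.5) = 0.00687L*.
The bracket is 0.484, giving L* = 0.125/0.00687 = 18.3.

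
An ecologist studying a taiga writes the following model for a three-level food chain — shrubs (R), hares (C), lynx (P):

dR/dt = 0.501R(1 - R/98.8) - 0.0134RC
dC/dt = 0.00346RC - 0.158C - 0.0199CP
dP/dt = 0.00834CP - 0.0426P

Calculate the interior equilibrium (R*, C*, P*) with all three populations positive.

From dP/dt = 0: 0.00834C* = 0.0426, so C* = 5.11.
From dR/dt = 0: 0.501(1 - R*/98.8) = 0.0134·5.11, giving R* = 98.8·(1 - 0.137) = 85.3.
From dC/dt = 0: 0.00346·85.3 - 0.158 = 0.0199P*, so P* = 0.137/0.0199 = 6.89.

R* ≈ 85.3, C* ≈ 5.11, P* ≈ 6.89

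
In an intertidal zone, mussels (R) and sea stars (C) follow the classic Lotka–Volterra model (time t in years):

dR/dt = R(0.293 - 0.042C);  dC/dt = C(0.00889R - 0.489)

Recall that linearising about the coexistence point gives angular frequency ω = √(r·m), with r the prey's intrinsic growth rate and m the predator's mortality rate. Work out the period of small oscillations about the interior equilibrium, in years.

Here r = 0.293 and m = 0.489, so r·m = 0.143.
ω = √0.143 = 0.379 per year, hence T = 2π/ω ≈ 16.6 years.

T ≈ 16.6 years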